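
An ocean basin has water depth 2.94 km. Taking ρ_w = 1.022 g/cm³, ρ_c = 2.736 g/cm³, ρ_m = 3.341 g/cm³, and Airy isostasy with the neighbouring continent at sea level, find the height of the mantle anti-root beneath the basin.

8.33 km

Equating mass per unit area of the two columns: replacing crust with seawater at the top is compensated by replacing crust with mantle at the base: d (ρ_c − ρ_w) = a (ρ_m − ρ_c).
a = d (ρ_c − ρ_w)/(ρ_m − ρ_c) = 2.94 km × 1.714/0.605 = 8.33 km.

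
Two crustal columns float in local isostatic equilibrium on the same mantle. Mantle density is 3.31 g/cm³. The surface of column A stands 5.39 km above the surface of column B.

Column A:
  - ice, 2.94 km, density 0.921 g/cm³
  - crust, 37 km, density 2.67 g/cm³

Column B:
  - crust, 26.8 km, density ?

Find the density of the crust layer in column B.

2.83 g/cm³

Take the compensation level at the base of the deeper column (depth z_c below the surface of column A) and equate Σ ρ_i t_i down to z_c; mantle fills any gap and the z_c terms cancel.
Column A: 2.94×0.921 + 37×2.67 + (z_c − 39.94)×3.31
Column B: 5.39×0 + 26.8×ρ + (z_c − 5.39 − 26.8)×3.31
The z_c×3.31 term appears on both sides and cancels. Collect the known terms of each column as K = Σ(ρt)_known − 3.31 × (depth of known layers): K_A = 101.49774 − 3.31×39.94 = −30.70366; K_B = 0 − 3.31×(5.39 + 26.8) = −106.5489.
Balance: K_A = K_B + 26.8×ρ, so ρ = (K_A − K_B)/26.8 = 75.8452/26.8 = 2.83 g/cm³.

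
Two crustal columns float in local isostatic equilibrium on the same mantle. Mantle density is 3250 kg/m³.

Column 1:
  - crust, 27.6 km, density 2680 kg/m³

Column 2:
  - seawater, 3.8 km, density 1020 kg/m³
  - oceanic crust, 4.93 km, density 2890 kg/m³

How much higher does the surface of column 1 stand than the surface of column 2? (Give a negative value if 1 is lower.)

For any compensation level in the mantle, the mantle terms cancel and isostasy reduces to e = (Σt_1 − Σt_2) − (Σ(ρt)_1 − Σ(ρt)_2) / ρ_m.
Σt_1 = 27.6 km; Σt_2 = 8.73 km; Σ(ρt)_1 = 73968; Σ(ρt)_2 = 18123.7 (in km·kg/m³).
e = (27.6 − 8.73) − (73968 − 18123.7) / 3250 = 1.69 km.

1.69 km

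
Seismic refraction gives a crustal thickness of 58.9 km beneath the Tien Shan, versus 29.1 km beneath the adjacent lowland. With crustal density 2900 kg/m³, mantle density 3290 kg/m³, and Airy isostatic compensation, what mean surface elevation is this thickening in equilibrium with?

Excess crust Δ = 58.9 km − 29.1 km = 29.8 km, split between elevation h and root r with h + r = Δ.
Airy balance ρ_c h = (ρ_m − ρ_c) r gives r = h ρ_c/(ρ_m − ρ_c), so h (1 + ρ_c/(ρ_m − ρ_c)) = Δ, i.e. h = Δ (ρ_m − ρ_c)/ρ_m.
h = 29.8 km × 390/3290 = 3.53 km.

3.53 km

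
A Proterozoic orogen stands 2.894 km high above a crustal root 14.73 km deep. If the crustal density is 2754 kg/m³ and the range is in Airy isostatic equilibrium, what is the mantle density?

3300 kg/m³

Airy balance: ρ_c h = (ρ_m − ρ_c) r → ρ_m = ρ_c (1 + h/r).
ρ_m = 2754 × (1 + 2.894 km/14.73 km) = 3300 kg/m³.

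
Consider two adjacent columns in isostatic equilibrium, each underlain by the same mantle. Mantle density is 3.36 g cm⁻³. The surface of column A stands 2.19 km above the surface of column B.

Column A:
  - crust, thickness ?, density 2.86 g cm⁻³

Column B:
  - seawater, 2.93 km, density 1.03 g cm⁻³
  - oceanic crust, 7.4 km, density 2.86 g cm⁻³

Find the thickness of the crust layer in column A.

Take the compensation level at the base of the deeper column (depth z_c below the surface of column A) and equate Σ ρ_i t_i down to z_c; mantle fills any gap and the z_c terms cancel.
Column A: x×2.86 + (z_c − 0 − x)×3.36
Column B: 2.19×0 + 2.93×1.03 + 7.4×2.86 + (z_c − 2.19 − 10.33)×3.36
The z_c×3.36 term appears on both sides and cancels. Collect the known terms of each column as K = Σ(ρt)_known − 3.36 × (depth of known layers): K_A = 0 − 3.36×0 = 0; K_B = 24.1819 − 3.36×(2.19 + 10.33) = −17.8853.
Balance: K_A − x×(3.36 − 2.86) = K_B, so x = (K_A − K_B)/(3.36 − 2.86) = 17.8853/0.5 = 35.8 km.

35.8 km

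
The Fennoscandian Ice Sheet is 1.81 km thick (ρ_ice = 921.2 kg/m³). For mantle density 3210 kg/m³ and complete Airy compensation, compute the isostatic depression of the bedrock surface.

0.519 km

In Airy isostatic equilibrium: the ice load ρ_ice t is balanced by mantle displaced below, ρ_m s.
s = t ρ_ice / ρ_m = 1.81 km × 921.2/3210 = 0.519 km.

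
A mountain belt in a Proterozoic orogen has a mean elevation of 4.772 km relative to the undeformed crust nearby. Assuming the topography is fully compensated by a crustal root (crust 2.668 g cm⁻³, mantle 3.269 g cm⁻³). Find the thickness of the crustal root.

Equating mass per unit area of the two columns: the weight of the topography is balanced by the buoyancy of the root, ρ_c h = (ρ_m − ρ_c) r.
r = h · ρ_c / (ρ_m − ρ_c) = 4.772 km × 2.668 / (3.269 − 2.668) = 21.2 km.

21.2 km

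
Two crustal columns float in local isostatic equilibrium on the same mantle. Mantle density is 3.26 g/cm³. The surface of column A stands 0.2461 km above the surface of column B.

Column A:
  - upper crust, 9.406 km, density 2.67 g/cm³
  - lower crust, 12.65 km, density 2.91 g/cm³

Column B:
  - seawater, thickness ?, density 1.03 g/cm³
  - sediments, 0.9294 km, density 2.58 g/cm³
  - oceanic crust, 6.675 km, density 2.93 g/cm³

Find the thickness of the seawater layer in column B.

2.84 km

Take the compensation level at the base of the deeper column (depth z_c below the surface of column A) and equate Σ ρ_i t_i down to z_c; mantle fills any gap and the z_c terms cancel.
Column A: 9.406×2.67 + 12.65×2.91 + (z_c − 22.056)×3.26
Column B: 0.2461×0 + x×1.03 + 0.9294×2.58 + 6.675×2.93 + (z_c − 0.2461 − 7.6044 − x)×3.26
The z_c×3.26 term appears on both sides and cancels. Collect the known terms of each column as K = Σ(ρt)_known − 3.26 × (depth of known layers): K_A = 61.92552 − 3.26×22.056 = −9.97704; K_B = 21.955602 − 3.26×(0.2461 + 7.6044) = −3.637028.
Balance: K_A = K_B − x×(3.26 − 1.03), so x = (K_B − K_A)/(3.26 − 1.03) = 6.34001/2.23 = 2.84 km.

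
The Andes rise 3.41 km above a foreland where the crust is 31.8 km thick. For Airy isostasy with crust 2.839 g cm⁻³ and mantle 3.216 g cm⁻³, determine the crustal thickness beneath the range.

Root depth r = h ρ_c / (ρ_m − ρ_c) = 3.41 km × 2.839 / 0.377 = 25.68 km.
Total thickness = T + h + r = 31.8 km + 3.41 km + 25.68 km = 60.9 km.

60.9 km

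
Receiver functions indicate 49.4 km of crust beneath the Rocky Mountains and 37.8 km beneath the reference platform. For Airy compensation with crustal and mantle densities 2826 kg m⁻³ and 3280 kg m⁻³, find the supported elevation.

1.61 km

Excess crust Δ = 49.4 km − 37.8 km = 11.6 km, split between elevation h and root r with h + r = Δ.
Airy balance ρ_c h = (ρ_m − ρ_c) r gives r = h ρ_c/(ρ_m − ρ_c), so h (1 + ρ_c/(ρ_m − ρ_c)) = Δ, i.e. h = Δ (ρ_m − ρ_c)/ρ_m.
h = 11.6 km × 454/3280 = 1.61 km.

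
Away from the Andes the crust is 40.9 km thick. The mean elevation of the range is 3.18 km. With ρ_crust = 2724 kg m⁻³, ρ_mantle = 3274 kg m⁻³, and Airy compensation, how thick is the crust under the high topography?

59.8 km

Root depth r = h ρ_c / (ρ_m − ρ_c) = 3.18 km × 2724 / 550 = 15.75 km.
Total thickness = T + h + r = 40.9 km + 3.18 km + 15.75 km = 59.8 km.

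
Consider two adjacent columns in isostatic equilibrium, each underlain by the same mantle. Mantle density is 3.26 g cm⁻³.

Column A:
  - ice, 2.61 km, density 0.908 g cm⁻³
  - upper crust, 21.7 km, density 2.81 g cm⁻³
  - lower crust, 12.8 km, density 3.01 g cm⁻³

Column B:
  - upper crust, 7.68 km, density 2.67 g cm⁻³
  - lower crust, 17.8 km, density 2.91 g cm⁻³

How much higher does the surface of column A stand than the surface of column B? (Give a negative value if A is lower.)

For any compensation level in the mantle, the mantle terms cancel and isostasy reduces to e = (Σt_A − Σt_B) − (Σ(ρt)_A − Σ(ρt)_B) / ρ_m.
Σt_A = 37.11 km; Σt_B = 25.48 km; Σ(ρt)_A = 101.87488; Σ(ρt)_B = 72.3036 (in km·g cm⁻³).
e = (37.11 − 25.48) − (101.87488 − 72.3036) / 3.26 = 2.56 km.

2.56 km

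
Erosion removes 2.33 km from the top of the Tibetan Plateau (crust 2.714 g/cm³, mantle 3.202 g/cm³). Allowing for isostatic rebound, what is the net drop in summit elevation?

0.355 km

Rebound u = e ρ_c/ρ_m = 2.33 km × 2.714/3.202 = 1.975 km.
Net surface drop = e − u = 2.33 km − 1.975 km = e (ρ_m − ρ_c)/ρ_m = 0.355 km.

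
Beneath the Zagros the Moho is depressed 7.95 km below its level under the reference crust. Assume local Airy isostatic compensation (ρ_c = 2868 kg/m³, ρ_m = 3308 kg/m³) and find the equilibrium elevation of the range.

1.22 km

In Airy isostatic equilibrium: ρ_c h = (ρ_m − ρ_c) r.
h = r (ρ_m − ρ_c) / ρ_c = 7.95 km × (3308 − 2868) / 2868 = 1.22 km.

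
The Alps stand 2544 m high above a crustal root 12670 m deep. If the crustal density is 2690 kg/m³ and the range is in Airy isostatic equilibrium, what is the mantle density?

3230 kg/m³

Airy balance: ρ_c h = (ρ_m − ρ_c) r → ρ_m = ρ_c (1 + h/r).
ρ_m = 2690 × (1 + 2544 m/12670 m) = 3230 kg/m³.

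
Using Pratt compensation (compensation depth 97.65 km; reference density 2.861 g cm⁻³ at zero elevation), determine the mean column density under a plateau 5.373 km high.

Pratt balance: ρ_ref D = ρ (D + h).
ρ = ρ_ref D/(D + h) = 2.861 × 97.65 km/(97.65 km + 5.373 km) = 2.71 g cm⁻³.

2.71 g cm⁻³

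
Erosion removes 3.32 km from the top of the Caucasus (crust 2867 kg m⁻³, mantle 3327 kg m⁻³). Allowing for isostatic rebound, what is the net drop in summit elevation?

0.459 km

Rebound u = e ρ_c/ρ_m = 3.32 km × 2867/3327 = 2.861 km.
Net surface drop = e − u = 3.32 km − 2.861 km = e (ρ_m − ρ_c)/ρ_m = 0.459 km.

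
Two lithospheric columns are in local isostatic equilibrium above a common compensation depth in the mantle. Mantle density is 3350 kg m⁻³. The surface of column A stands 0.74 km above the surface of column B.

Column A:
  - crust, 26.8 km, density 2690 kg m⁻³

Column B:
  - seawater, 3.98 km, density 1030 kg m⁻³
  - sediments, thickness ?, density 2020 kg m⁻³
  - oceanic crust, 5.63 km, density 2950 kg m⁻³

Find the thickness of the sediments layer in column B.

Take the compensation level at the base of the deeper column (depth z_c below the surface of column A) and equate Σ ρ_i t_i down to z_c; mantle fills any gap and the z_c terms cancel.
Column A: 26.8×2690 + (z_c − 26.8)×3350
Column B: 0.74×0 + 3.98×1030 + x×2020 + 5.63×2950 + (z_c − 0.74 − 9.61 − x)×3350
The z_c×3350 term appears on both sides and cancels. Collect the known terms of each column as K = Σ(ρt)_known − 3350 × (depth of known layers): K_A = 72092 − 3350×26.8 = −17688; K_B = 20707.9 − 3350×(0.74 + 9.61) = −13964.6.
Balance: K_A = K_B − x×(3350 − 2020), so x = (K_B − K_A)/(3350 − 2020) = 3723.4/1330 = 2.8 km.

2.8 km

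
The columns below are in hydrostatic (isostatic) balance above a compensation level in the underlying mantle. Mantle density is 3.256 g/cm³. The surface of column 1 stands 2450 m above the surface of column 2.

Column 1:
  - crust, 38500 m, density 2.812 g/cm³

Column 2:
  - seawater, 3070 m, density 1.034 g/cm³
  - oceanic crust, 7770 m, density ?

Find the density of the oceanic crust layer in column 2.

Take the compensation level at the base of the deeper column (depth z_c below the surface of column 1) and equate Σ ρ_i t_i down to z_c; mantle fills any gap and the z_c terms cancel.
Column 1: 38500×2.812 + (z_c − 38500)×3.256
Column 2: 2450×0 + 3070×1.034 + 7770×ρ + (z_c − 2450 − 10840)×3.256
The z_c×3.256 term appears on both sides and cancels. Collect the known terms of each column as K = Σ(ρt)_known − 3.256 × (depth of known layers): K_1 = 108262 − 3.256×38500 = −17094; K_2 = 3174.38 − 3.256×(2450 + 10840) = −40097.86.
Balance: K_1 = K_2 + 7770×ρ, so ρ = (K_1 − K_2)/7770 = 23003.9/7770 = 2.96 g/cm³.

2.96 g/cm³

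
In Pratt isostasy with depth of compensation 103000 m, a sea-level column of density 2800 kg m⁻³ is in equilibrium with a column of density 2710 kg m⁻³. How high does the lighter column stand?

ρ_ref D = ρ (D + h) → h = D (ρ_ref − ρ)/ρ.
h = 103000 m × (2800 − 2710)/2710 = 3420 m.

3420 m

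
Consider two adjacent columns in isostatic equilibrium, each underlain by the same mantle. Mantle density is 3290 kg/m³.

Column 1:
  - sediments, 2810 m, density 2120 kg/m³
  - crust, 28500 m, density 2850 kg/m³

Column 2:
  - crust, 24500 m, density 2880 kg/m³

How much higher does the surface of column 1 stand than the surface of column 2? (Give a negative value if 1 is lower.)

1760 m

For any compensation level in the mantle, the mantle terms cancel and isostasy reduces to e = (Σt_1 − Σt_2) − (Σ(ρt)_1 − Σ(ρt)_2) / ρ_m.
Σt_1 = 31310 m; Σt_2 = 24500 m; Σ(ρt)_1 = 87182200; Σ(ρt)_2 = 70560000 (in m·kg/m³).
e = (31310 − 24500) − (87182200 − 70560000) / 3290 = 1760 m.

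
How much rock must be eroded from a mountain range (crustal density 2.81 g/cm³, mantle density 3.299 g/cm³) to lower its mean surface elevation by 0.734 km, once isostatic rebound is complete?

Net drop Δ = e − u = e − e ρ_c/ρ_m = e (ρ_m − ρ_c)/ρ_m.
e = Δ ρ_m/(ρ_m − ρ_c) = 0.734 km × 3.299/0.489 = 4.95 km.

4.95 km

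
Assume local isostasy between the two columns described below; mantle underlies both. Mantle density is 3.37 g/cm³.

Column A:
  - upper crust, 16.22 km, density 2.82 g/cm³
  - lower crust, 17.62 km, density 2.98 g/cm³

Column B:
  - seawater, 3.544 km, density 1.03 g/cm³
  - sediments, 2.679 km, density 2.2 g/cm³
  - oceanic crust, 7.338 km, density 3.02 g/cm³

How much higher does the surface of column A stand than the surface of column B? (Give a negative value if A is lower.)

0.533 km

For any compensation level in the mantle, the mantle terms cancel and isostasy reduces to e = (Σt_A − Σt_B) − (Σ(ρt)_A − Σ(ρt)_B) / ρ_m.
Σt_A = 33.84 km; Σt_B = 13.561 km; Σ(ρt)_A = 98.248; Σ(ρt)_B = 31.70488 (in km·g/cm³).
e = (33.84 − 13.561) − (98.248 − 31.70488) / 3.37 = 0.533 km.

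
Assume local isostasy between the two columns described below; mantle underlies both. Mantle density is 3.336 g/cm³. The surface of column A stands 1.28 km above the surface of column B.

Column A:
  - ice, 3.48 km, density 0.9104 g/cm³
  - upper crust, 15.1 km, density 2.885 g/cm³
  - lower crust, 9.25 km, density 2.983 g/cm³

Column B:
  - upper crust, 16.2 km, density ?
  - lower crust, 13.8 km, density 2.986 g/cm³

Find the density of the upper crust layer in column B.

2.75 g/cm³

Take the compensation level at the base of the deeper column (depth z_c below the surface of column A) and equate Σ ρ_i t_i down to z_c; mantle fills any gap and the z_c terms cancel.
Column A: 3.48×0.9104 + 15.1×2.885 + 9.25×2.983 + (z_c − 27.83)×3.336
Column B: 1.28×0 + 16.2×ρ + 13.8×2.986 + (z_c − 1.28 − 30)×3.336
The z_c×3.336 term appears on both sides and cancels. Collect the known terms of each column as K = Σ(ρt)_known − 3.336 × (depth of known layers): K_A = 74.324442 − 3.336×27.83 = −18.516438; K_B = 41.2068 − 3.336×(1.28 + 30) = −63.14328.
Balance: K_A = K_B + 16.2×ρ, so ρ = (K_A − K_B)/16.2 = 44.6268/16.2 = 2.75 g/cm³.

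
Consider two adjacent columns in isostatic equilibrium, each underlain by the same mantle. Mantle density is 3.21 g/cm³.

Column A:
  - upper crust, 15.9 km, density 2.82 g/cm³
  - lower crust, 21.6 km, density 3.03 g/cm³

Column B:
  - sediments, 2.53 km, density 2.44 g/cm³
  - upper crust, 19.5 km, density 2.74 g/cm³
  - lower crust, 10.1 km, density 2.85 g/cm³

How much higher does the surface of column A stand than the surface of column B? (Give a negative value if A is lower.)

−1.45 km

For any compensation level in the mantle, the mantle terms cancel and isostasy reduces to e = (Σt_A − Σt_B) − (Σ(ρt)_A − Σ(ρt)_B) / ρ_m.
Σt_A = 37.5 km; Σt_B = 32.13 km; Σ(ρt)_A = 110.286; Σ(ρt)_B = 88.3882 (in km·g/cm³).
e = (37.5 − 32.13) − (110.286 − 88.3882) / 3.21 = −1.45 km.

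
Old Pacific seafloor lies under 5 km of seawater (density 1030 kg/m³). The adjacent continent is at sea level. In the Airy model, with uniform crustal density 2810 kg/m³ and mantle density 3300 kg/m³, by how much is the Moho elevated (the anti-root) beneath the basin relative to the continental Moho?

18.2 km

Isostatic balance requires: replacing crust with seawater at the top is compensated by replacing crust with mantle at the base: d (ρ_c − ρ_w) = a (ρ_m − ρ_c).
a = d (ρ_c − ρ_w)/(ρ_m − ρ_c) = 5 km × 1780/490 = 18.2 km.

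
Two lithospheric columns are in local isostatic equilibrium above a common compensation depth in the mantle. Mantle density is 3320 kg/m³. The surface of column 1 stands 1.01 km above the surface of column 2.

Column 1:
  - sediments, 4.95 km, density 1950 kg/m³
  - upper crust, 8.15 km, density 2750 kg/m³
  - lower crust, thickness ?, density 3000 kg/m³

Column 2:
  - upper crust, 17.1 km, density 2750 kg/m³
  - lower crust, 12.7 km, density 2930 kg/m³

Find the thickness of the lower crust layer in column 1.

Take the compensation level at the base of the deeper column (depth z_c below the surface of column 1) and equate Σ ρ_i t_i down to z_c; mantle fills any gap and the z_c terms cancel.
Column 1: 4.95×1950 + 8.15×2750 + x×3000 + (z_c − 13.1 − x)×3320
Column 2: 1.01×0 + 17.1×2750 + 12.7×2930 + (z_c − 1.01 − 29.8)×3320
The z_c×3320 term appears on both sides and cancels. Collect the known terms of each column as K = Σ(ρt)_known − 3320 × (depth of known layers): K_1 = 32065 − 3320×13.1 = −11427; K_2 = 84236 − 3320×(1.01 + 29.8) = −18053.2.
Balance: K_1 − x×(3320 − 3000) = K_2, so x = (K_1 − K_2)/(3320 − 3000) = 6626.2/320 = 20.7 km.

20.7 km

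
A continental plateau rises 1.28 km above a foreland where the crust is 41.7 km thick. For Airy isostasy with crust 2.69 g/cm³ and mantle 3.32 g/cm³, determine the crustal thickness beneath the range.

48.4 km

Root depth r = h ρ_c / (ρ_m − ρ_c) = 1.28 km × 2.69 / 0.63 = 5.465 km.
Total thickness = T + h + r = 41.7 km + 1.28 km + 5.465 km = 48.4 km.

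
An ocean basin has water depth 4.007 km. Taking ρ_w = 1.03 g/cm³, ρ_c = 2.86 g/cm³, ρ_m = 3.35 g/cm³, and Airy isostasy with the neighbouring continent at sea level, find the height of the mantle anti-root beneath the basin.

In Airy isostatic equilibrium: replacing crust with seawater at the top is compensated by replacing crust with mantle at the base: d (ρ_c − ρ_w) = a (ρ_m − ρ_c).
a = d (ρ_c − ρ_w)/(ρ_m − ρ_c) = 4.007 km × 1.83/0.49 = 15 km.

15 km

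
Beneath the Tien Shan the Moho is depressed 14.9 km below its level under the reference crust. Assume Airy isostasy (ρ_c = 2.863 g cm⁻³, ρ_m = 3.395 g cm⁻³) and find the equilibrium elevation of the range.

2.77 km

Equating mass per unit area of the two columns: ρ_c h = (ρ_m − ρ_c) r.
h = r (ρ_m − ρ_c) / ρ_c = 14.9 km × (3.395 − 2.863) / 2.863 = 2.77 km.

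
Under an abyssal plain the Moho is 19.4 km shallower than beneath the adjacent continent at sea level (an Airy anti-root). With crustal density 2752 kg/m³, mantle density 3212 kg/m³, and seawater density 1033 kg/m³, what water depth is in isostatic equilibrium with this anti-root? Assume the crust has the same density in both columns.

5.19 km

Replacing a thickness d of crust by seawater at the top must be balanced by replacing crust with mantle at the base: d (ρ_c − ρ_w) = a (ρ_m − ρ_c).
d = a (ρ_m − ρ_c)/(ρ_c − ρ_w) = 19.4 km × 460/1719 = 5.19 km.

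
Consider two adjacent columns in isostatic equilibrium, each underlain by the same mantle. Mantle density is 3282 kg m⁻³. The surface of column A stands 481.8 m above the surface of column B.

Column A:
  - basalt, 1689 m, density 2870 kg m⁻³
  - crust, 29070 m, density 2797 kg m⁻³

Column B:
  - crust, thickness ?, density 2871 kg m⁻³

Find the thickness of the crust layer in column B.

32100 m

Take the compensation level at the base of the deeper column (depth z_c below the surface of column A) and equate Σ ρ_i t_i down to z_c; mantle fills any gap and the z_c terms cancel.
Column A: 1689×2870 + 29070×2797 + (z_c − 30759)×3282
Column B: 481.8×0 + x×2871 + (z_c − 481.8 − 0 − x)×3282
The z_c×3282 term appears on both sides and cancels. Collect the known terms of each column as K = Σ(ρt)_known − 3282 × (depth of known layers): K_A = 86156220 − 3282×30759 = −14794818; K_B = 0 − 3282×(481.8 + 0) = −1581267.6.
Balance: K_A = K_B − x×(3282 − 2871), so x = (K_B − K_A)/(3282 − 2871) = 13213600/411 = 32100 m.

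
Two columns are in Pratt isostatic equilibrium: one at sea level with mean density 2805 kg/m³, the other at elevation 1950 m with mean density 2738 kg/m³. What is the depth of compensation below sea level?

ρ_ref D = ρ (D + h) → D (ρ_ref − ρ) = ρ h.
D = ρ h/(ρ_ref − ρ) = 2738 × 1950 m/(2805 − 2738) = 79700 m.

79700 m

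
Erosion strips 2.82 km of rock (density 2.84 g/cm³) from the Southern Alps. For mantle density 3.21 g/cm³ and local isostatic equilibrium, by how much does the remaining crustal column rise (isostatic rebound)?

2.49 km

Unloading: uplift u = e ρ_c/ρ_m = 2.82 km × 2.84/3.21 = 2.49 km.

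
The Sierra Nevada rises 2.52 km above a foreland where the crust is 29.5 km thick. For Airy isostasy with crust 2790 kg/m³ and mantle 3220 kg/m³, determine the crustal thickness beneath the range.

48.4 km

Root depth r = h ρ_c / (ρ_m − ρ_c) = 2.52 km × 2790 / 430 = 16.35 km.
Total thickness = T + h + r = 29.5 km + 2.52 km + 16.35 km = 48.4 km.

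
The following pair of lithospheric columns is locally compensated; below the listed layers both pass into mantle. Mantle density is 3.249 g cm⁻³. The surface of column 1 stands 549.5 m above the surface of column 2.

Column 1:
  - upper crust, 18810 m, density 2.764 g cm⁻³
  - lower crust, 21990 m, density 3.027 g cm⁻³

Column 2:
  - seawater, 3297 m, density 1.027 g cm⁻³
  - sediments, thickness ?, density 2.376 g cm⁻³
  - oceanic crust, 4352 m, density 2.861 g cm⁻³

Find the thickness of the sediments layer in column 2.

3670 m

Take the compensation level at the base of the deeper column (depth z_c below the surface of column 1) and equate Σ ρ_i t_i down to z_c; mantle fills any gap and the z_c terms cancel.
Column 1: 18810×2.764 + 21990×3.027 + (z_c − 40800)×3.249
Column 2: 549.5×0 + 3297×1.027 + x×2.376 + 4352×2.861 + (z_c − 549.5 − 7649 − x)×3.249
The z_c×3.249 term appears on both sides and cancels. Collect the known terms of each column as K = Σ(ρt)_known − 3.249 × (depth of known layers): K_1 = 118554.57 − 3.249×40800 = −14004.63; K_2 = 15837.091 − 3.249×(549.5 + 7649) = −10799.8355.
Balance: K_1 = K_2 − x×(3.249 − 2.376), so x = (K_2 − K_1)/(3.249 − 2.376) = 3204.79/0.873 = 3670 m.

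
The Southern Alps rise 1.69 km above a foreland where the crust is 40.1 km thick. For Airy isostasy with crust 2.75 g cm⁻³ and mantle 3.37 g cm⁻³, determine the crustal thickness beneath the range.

Root depth r = h ρ_c / (ρ_m − ρ_c) = 1.69 km × 2.75 / 0.62 = 7.496 km.
Total thickness = T + h + r = 40.1 km + 1.69 km + 7.496 km = 49.3 km.

49.3 km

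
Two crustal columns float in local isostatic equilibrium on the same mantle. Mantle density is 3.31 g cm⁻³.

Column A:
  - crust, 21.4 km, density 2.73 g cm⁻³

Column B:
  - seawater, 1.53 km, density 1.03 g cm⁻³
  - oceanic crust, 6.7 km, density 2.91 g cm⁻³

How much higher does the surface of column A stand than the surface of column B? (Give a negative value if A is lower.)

1.89 km

For any compensation level in the mantle, the mantle terms cancel and isostasy reduces to e = (Σt_A − Σt_B) − (Σ(ρt)_A − Σ(ρt)_B) / ρ_m.
Σt_A = 21.4 km; Σt_B = 8.23 km; Σ(ρt)_A = 58.422; Σ(ρt)_B = 21.0729 (in km·g cm⁻³).
e = (21.4 − 8.23) − (58.422 − 21.0729) / 3.31 = 1.89 km.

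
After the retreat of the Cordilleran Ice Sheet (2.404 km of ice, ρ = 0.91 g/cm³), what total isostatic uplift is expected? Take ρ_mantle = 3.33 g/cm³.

Removing the load lets mantle flow back in; uplift u satisfies ρ_ice t = ρ_m u.
u = t ρ_ice/ρ_m = 2.404 km × 0.91/3.33 = 0.657 km.

0.657 km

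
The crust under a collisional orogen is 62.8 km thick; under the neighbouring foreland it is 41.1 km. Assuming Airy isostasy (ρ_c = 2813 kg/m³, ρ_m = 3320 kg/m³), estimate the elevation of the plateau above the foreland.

Excess crust Δ = 62.8 km − 41.1 km = 21.7 km, split between elevation h and root r with h + r = Δ.
Airy balance ρ_c h = (ρ_m − ρ_c) r gives r = h ρ_c/(ρ_m − ρ_c), so h (1 + ρ_c/(ρ_m − ρ_c)) = Δ, i.e. h = Δ (ρ_m − ρ_c)/ρ_m.
h = 21.7 km × 507/3320 = 3.31 km.

3.31 km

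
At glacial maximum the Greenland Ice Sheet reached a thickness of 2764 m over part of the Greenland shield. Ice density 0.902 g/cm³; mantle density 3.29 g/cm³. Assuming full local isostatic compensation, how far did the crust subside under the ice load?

Isostatic balance requires: the ice load ρ_ice t is balanced by mantle displaced below, ρ_m s.
s = t ρ_ice / ρ_m = 2764 m × 0.902/3.29 = 758 m.

758 m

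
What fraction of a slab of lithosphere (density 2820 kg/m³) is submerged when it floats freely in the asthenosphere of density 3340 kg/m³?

Submerged fraction = ρ_obj/ρ_fluid = 2820/3340 = 0.844.

0.844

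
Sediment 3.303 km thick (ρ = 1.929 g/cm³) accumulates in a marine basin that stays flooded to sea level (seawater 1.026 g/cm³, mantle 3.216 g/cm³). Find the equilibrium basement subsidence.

1.36 km

Submarine loading: the sediment displaces seawater, and the subsidence is in turn flooded, so s (ρ_m − ρ_w) = t (ρ_sed − ρ_w).
s = 3.303 km × (1.929 − 1.026) / (3.216 − 1.026) = 1.36 km.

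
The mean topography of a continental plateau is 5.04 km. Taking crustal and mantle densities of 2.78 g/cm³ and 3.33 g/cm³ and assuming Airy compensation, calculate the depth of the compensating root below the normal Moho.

Isostatic balance requires: the weight of the topography is balanced by the buoyancy of the root, ρ_c h = (ρ_m − ρ_c) r.
r = h · ρ_c / (ρ_m − ρ_c) = 5.04 km × 2.78 / (3.33 − 2.78) = 25.5 km.

25.5 km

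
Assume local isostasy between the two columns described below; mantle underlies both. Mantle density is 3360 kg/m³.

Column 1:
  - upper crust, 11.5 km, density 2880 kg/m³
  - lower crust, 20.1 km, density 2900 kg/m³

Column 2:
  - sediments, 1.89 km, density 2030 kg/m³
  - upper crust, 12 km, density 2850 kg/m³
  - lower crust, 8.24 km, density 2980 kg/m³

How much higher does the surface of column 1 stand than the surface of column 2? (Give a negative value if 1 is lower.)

For any compensation level in the mantle, the mantle terms cancel and isostasy reduces to e = (Σt_1 − Σt_2) − (Σ(ρt)_1 − Σ(ρt)_2) / ρ_m.
Σt_1 = 31.6 km; Σt_2 = 22.13 km; Σ(ρt)_1 = 91410; Σ(ρt)_2 = 62591.9 (in km·kg/m³).
e = (31.6 − 22.13) − (91410 − 62591.9) / 3360 = 0.893 km.

0.893 km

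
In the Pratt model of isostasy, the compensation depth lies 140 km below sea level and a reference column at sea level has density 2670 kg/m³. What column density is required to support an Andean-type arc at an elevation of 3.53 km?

Pratt balance: ρ_ref D = ρ (D + h).
ρ = ρ_ref D/(D + h) = 2670 × 140 km/(140 km + 3.53 km) = 2600 kg/m³.

2600 kg/m³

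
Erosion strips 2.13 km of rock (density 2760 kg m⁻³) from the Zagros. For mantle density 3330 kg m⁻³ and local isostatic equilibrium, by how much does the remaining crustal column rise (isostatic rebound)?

1.77 km

Unloading: uplift u = e ρ_c/ρ_m = 2.13 km × 2760/3330 = 1.77 km.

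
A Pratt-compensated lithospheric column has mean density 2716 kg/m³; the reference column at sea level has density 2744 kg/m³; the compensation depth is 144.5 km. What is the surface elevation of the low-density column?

1.49 km

ρ_ref D = ρ (D + h) → h = D (ρ_ref − ρ)/ρ.
h = 144.5 km × (2744 − 2716)/2716 = 1.49 km.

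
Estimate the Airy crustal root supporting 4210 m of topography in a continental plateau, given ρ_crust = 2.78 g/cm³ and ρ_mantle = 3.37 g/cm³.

By Archimedes' principle applied to the lithosphere: the weight of the topography is balanced by the buoyancy of the root, ρ_c h = (ρ_m − ρ_c) r.
r = h · ρ_c / (ρ_m − ρ_c) = 4210 m × 2.78 / (3.37 − 2.78) = 19800 m.

19800 m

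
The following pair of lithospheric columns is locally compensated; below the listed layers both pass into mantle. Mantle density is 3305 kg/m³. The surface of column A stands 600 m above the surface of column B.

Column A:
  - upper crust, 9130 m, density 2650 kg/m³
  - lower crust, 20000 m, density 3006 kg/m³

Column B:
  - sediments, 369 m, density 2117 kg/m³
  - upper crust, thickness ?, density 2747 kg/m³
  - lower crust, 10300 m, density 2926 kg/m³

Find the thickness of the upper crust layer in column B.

Take the compensation level at the base of the deeper column (depth z_c below the surface of column A) and equate Σ ρ_i t_i down to z_c; mantle fills any gap and the z_c terms cancel.
Column A: 9130×2650 + 20000×3006 + (z_c − 29130)×3305
Column B: 600×0 + 369×2117 + x×2747 + 10300×2926 + (z_c − 600 − 10669 − x)×3305
The z_c×3305 term appears on both sides and cancels. Collect the known terms of each column as K = Σ(ρt)_known − 3305 × (depth of known layers): K_A = 84314500 − 3305×29130 = −11960150; K_B = 30918973 − 3305×(600 + 10669) = −6325072.
Balance: K_A = K_B − x×(3305 − 2747), so x = (K_B − K_A)/(3305 − 2747) = 5635080/558 = 10100 m.

10100 m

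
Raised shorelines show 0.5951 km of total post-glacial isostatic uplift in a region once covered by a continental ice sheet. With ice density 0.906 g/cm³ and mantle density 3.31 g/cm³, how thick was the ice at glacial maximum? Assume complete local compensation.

2.17 km

u = t ρ_ice/ρ_m → t = u ρ_m/ρ_ice = 0.5951 km × 3.31/0.906 = 2.17 km.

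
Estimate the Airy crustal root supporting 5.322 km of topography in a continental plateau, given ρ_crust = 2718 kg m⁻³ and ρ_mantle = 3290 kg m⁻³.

25.3 km

For local isostatic compensation: the weight of the topography is balanced by the buoyancy of the root, ρ_c h = (ρ_m − ρ_c) r.
r = h · ρ_c / (ρ_m − ρ_c) = 5.322 km × 2718 / (3290 − 2718) = 25.3 km.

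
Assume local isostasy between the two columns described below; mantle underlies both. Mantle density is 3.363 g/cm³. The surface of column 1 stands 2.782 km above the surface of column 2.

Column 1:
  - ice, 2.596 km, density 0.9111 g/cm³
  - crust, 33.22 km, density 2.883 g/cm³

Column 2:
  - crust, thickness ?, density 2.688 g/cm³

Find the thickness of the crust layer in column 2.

Take the compensation level at the base of the deeper column (depth z_c below the surface of column 1) and equate Σ ρ_i t_i down to z_c; mantle fills any gap and the z_c terms cancel.
Column 1: 2.596×0.9111 + 33.22×2.883 + (z_c − 35.816)×3.363
Column 2: 2.782×0 + x×2.688 + (z_c − 2.782 − 0 − x)×3.363
The z_c×3.363 term appears on both sides and cancels. Collect the known terms of each column as K = Σ(ρt)_known − 3.363 × (depth of known layers): K_1 = 98.1384756 − 3.363×35.816 = −22.3107324; K_2 = 0 − 3.363×(2.782 + 0) = −9.355866.
Balance: K_1 = K_2 − x×(3.363 − 2.688), so x = (K_2 − K_1)/(3.363 − 2.688) = 12.9549/0.675 = 19.2 km.

19.2 km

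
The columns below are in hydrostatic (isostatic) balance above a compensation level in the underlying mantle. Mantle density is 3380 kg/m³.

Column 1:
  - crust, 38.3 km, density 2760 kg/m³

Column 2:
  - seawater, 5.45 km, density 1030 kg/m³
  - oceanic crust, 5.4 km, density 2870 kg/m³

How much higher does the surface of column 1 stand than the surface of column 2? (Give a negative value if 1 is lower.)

For any compensation level in the mantle, the mantle terms cancel and isostasy reduces to e = (Σt_1 − Σt_2) − (Σ(ρt)_1 − Σ(ρt)_2) / ρ_m.
Σt_1 = 38.3 km; Σt_2 = 10.85 km; Σ(ρt)_1 = 105708; Σ(ρt)_2 = 21111.5 (in km·kg/m³).
e = (38.3 − 10.85) − (105708 − 21111.5) / 3380 = 2.42 km.

2.42 km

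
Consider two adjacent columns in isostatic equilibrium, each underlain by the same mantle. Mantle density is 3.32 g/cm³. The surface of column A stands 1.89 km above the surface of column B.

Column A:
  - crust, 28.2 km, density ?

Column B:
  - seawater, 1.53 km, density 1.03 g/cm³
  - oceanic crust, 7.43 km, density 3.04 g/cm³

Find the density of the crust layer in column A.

Take the compensation level at the base of the deeper column (depth z_c below the surface of column A) and equate Σ ρ_i t_i down to z_c; mantle fills any gap and the z_c terms cancel.
Column A: 28.2×ρ + (z_c − 28.2)×3.32
Column B: 1.89×0 + 1.53×1.03 + 7.43×3.04 + (z_c − 1.89 − 8.96)×3.32
The z_c×3.32 term appears on both sides and cancels. Collect the known terms of each column as K = Σ(ρt)_known − 3.32 × (depth of known layers): K_A = 0 − 3.32×28.2 = −93.624; K_B = 24.1631 − 3.32×(1.89 + 8.96) = −11.8589.
Balance: K_A + 28.2×ρ = K_B, so ρ = (K_B − K_A)/28.2 = 81.7651/28.2 = 2.9 g/cm³.

2.9 g/cm³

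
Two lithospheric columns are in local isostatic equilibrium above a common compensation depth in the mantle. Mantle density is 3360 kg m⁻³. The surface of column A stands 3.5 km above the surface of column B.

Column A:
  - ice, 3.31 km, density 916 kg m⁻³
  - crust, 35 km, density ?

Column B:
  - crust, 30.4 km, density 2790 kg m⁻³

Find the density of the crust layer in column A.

2760 kg m⁻³

Take the compensation level at the base of the deeper column (depth z_c below the surface of column A) and equate Σ ρ_i t_i down to z_c; mantle fills any gap and the z_c terms cancel.
Column A: 3.31×916 + 35×ρ + (z_c − 38.31)×3360
Column B: 3.5×0 + 30.4×2790 + (z_c − 3.5 − 30.4)×3360
The z_c×3360 term appears on both sides and cancels. Collect the known terms of each column as K = Σ(ρt)_known − 3360 × (depth of known layers): K_A = 3031.96 − 3360×38.31 = −125689.64; K_B = 84816 − 3360×(3.5 + 30.4) = −29088.
Balance: K_A + 35×ρ = K_B, so ρ = (K_B − K_A)/35 = 96601.6/35 = 2760 kg m⁻³.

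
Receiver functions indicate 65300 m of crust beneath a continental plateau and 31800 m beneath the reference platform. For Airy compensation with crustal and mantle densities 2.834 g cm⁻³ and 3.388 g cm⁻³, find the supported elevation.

5480 m

Excess crust Δ = 65300 m − 31800 m = 33500 m, split between elevation h and root r with h + r = Δ.
Airy balance ρ_c h = (ρ_m − ρ_c) r gives r = h ρ_c/(ρ_m − ρ_c), so h (1 + ρ_c/(ρ_m − ρ_c)) = Δ, i.e. h = Δ (ρ_m − ρ_c)/ρ_m.
h = 33500 m × 0.554/3.388 = 5480 m.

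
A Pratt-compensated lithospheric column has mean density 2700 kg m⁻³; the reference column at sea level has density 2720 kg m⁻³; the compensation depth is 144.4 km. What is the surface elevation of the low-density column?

ρ_ref D = ρ (D + h) → h = D (ρ_ref − ρ)/ρ.
h = 144.4 km × (2720 − 2700)/2700 = 1.07 km.

1.07 km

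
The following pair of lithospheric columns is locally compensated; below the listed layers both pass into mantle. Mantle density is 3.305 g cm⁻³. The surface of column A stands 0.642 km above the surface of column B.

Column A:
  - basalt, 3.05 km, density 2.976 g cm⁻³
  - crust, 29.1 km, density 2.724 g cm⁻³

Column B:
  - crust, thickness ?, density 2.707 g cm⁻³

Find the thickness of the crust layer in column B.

26.4 km

Take the compensation level at the base of the deeper column (depth z_c below the surface of column A) and equate Σ ρ_i t_i down to z_c; mantle fills any gap and the z_c terms cancel.
Column A: 3.05×2.976 + 29.1×2.724 + (z_c − 32.15)×3.305
Column B: 0.642×0 + x×2.707 + (z_c − 0.642 − 0 − x)×3.305
The z_c×3.305 term appears on both sides and cancels. Collect the known terms of each column as K = Σ(ρt)_known − 3.305 × (depth of known layers): K_A = 88.3452 − 3.305×32.15 = −17.91055; K_B = 0 − 3.305×(0.642 + 0) = −2.12181.
Balance: K_A = K_B − x×(3.305 − 2.707), so x = (K_B − K_A)/(3.305 − 2.707) = 15.7887/0.598 = 26.4 km.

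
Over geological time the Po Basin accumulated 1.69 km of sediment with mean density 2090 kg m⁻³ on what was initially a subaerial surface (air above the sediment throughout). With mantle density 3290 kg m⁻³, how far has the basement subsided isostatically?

1.07 km

Subaerial load: s = t ρ_sed / ρ_m = 1.69 km × 2090/3290 = 1.07 km.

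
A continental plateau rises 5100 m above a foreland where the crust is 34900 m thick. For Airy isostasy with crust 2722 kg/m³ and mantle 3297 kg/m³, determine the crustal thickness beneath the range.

Root depth r = h ρ_c / (ρ_m − ρ_c) = 5100 m × 2722 / 575 = 24140 m.
Total thickness = T + h + r = 34900 m + 5100 m + 24140 m = 64100 m.

64100 m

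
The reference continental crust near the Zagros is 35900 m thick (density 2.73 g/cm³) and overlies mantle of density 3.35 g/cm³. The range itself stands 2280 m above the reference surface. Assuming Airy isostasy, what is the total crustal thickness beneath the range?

48200 m

Root depth r = h ρ_c / (ρ_m − ρ_c) = 2280 m × 2.73 / 0.62 = 10040 m.
Total thickness = T + h + r = 35900 m + 2280 m + 10040 m = 48200 m.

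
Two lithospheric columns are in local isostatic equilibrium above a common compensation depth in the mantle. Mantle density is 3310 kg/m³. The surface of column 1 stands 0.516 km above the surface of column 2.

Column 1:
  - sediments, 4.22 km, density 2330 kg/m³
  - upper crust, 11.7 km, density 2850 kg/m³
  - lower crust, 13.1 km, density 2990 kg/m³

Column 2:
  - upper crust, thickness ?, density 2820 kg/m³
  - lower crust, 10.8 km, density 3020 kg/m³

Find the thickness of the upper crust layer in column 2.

18.1 km

Take the compensation level at the base of the deeper column (depth z_c below the surface of column 1) and equate Σ ρ_i t_i down to z_c; mantle fills any gap and the z_c terms cancel.
Column 1: 4.22×2330 + 11.7×2850 + 13.1×2990 + (z_c − 29.02)×3310
Column 2: 0.516×0 + x×2820 + 10.8×3020 + (z_c − 0.516 − 10.8 − x)×3310
The z_c×3310 term appears on both sides and cancels. Collect the known terms of each column as K = Σ(ρt)_known − 3310 × (depth of known layers): K_1 = 82346.6 − 3310×29.02 = −13709.6; K_2 = 32616 − 3310×(0.516 + 10.8) = −4839.96.
Balance: K_1 = K_2 − x×(3310 − 2820), so x = (K_2 − K_1)/(3310 − 2820) = 8869.64/490 = 18.1 km.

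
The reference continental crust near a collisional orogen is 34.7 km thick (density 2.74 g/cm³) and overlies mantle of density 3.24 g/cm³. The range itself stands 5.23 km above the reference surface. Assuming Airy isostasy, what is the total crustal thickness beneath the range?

68.6 km

Root depth r = h ρ_c / (ρ_m − ρ_c) = 5.23 km × 2.74 / 0.5 = 28.66 km.
Total thickness = T + h + r = 34.7 km + 5.23 km + 28.66 km = 68.6 km.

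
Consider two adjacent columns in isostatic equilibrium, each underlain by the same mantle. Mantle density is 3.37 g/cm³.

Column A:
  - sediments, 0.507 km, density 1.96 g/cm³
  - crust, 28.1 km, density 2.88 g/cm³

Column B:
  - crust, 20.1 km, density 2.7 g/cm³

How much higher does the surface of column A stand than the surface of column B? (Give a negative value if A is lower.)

0.302 km

For any compensation level in the mantle, the mantle terms cancel and isostasy reduces to e = (Σt_A − Σt_B) − (Σ(ρt)_A − Σ(ρt)_B) / ρ_m.
Σt_A = 28.607 km; Σt_B = 20.1 km; Σ(ρt)_A = 81.92172; Σ(ρt)_B = 54.27 (in km·g/cm³).
e = (28.607 − 20.1) − (81.92172 − 54.27) / 3.37 = 0.302 km.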